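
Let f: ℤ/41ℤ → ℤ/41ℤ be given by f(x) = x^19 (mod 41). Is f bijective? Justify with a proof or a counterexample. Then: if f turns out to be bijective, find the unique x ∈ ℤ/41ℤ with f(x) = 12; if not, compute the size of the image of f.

17

Since 41 is prime, the nonzero elements of ℤ/41ℤ form a cyclic group of order 40.
As gcd(19, 40) = 1, raising to the 19th power is a bijection on this group: if a^19 ≡ b^19 then (ab^{−1})^19 = 1, and the only element of order dividing gcd(19, 40) = 1 is 1, so a = b.
With f(0) = 0 this makes f injective on all of ℤ/41ℤ, hence bijective (finite equal-size domain and codomain). In particular f is bijective.
Since f is bijective, we find the preimage of 12. The inverse of x ↦ x^19 on (ℤ/41ℤ)^× is x ↦ x^19, because 19·19 = 361 = 9·40 + 1 ≡ 1 (mod 40) and x^{40} = 1 for x ≠ 0 (Fermat). So f⁻¹(12) = 12^19 mod 41.
Repeated squaring mod 41: 12^1 ≡ 12, 12^2 ≡ 12² = 144 ≡ 21, 12^4 ≡ 21² = 441 ≡ 31, 12^8 ≡ 31² = 961 ≡ 18, 12^16 ≡ 18² = 324 ≡ 37. Since 19 = 16 + 2 + 1, 12^19 ≡ 37·21·12: 37·21 = 777 ≡ 39, then 39·12 = 468 ≡ 17. So 12^19 ≡ 17 (mod 41).
Hence f⁻¹(12) = 17.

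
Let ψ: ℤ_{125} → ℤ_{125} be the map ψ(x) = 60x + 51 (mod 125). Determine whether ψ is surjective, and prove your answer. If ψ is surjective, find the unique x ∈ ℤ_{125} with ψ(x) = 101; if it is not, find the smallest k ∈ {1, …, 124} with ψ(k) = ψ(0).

Since gcd(60, 125) = 5, we have 60x ≡ 0 (mod 5) for all x, so ψ(x) ≡ 1 (mod 5).
But 0 ≢ 1 (mod 5), so 0 ∈ ℤ_{125} has no preimage. So ψ is not surjective.
Since ψ is not surjective, we find the least positive k with ψ(k) = ψ(0): this means 60k ≡ 0 (mod 125), i.e. 125 ∣ 60k. Since gcd(60, 125) = 5, dividing through by 5 this holds exactly when 25 ∣ 12k, and as gcd(12, 25) = 1, exactly when 25 ∣ k.
The smallest positive such k is 25.

25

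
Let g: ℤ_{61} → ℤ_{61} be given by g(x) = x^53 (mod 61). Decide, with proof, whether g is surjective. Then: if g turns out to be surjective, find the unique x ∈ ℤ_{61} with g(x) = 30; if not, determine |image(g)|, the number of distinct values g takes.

Since 61 is prime, the nonzero elements of ℤ_{61} form a cyclic group of order 60.
As gcd(53, 60) = 1, raising to the 53rd power is a bijection on this group: if u^53 ≡ v^53 then (uv^{−1})^53 = 1, and the only element of order dividing gcd(53, 60) = 1 is 1, so u = v.
With g(0) = 0 this makes g injective on all of ℤ_{61}, hence bijective (finite equal-size domain and codomain). In particular g is surjective.
Since g is surjective, we find the preimage of 30. The inverse of x ↦ x^53 on (ℤ_{61})^× is x ↦ x^17, because 53·17 = 901 = 15·60 + 1 ≡ 1 (mod 60) and x^{60} = 1 for x ≠ 0 (Fermat). So g⁻¹(30) = 30^17 mod 61.
Repeated squaring mod 61: 30^1 ≡ 30, 30^2 ≡ 30² = 900 ≡ 46, 30^4 ≡ 46² = 2116 ≡ 42, 30^8 ≡ 42² = 1764 ≡ 56, 30^16 ≡ 56² = 3136 ≡ 25. Since 17 = 16 + 1, 30^17 ≡ 25·30: 25·30 = 750 ≡ 18. So 30^17 ≡ 18 (mod 61).
Hence g⁻¹(30) = 18.

18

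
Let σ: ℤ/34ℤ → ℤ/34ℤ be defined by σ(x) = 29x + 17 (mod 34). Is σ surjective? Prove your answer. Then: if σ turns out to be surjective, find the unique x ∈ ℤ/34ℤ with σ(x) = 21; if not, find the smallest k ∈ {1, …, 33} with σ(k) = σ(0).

6

Recall that σ is surjective if every y in the codomain equals σ(x) for some x in the domain.
Since gcd(29, 34) = 1, 29 is invertible modulo 34. Euclid's algorithm: 34 = 1·29 + 5, 29 = 5·5 + 4, 5 = 1·4 + 1; back-substituting gives 1 = 27·29 − 23·34, so 29⁻¹ ≡ 27 (mod 34).
Then y ↦ 27(y − 17) is a two-sided inverse to σ, so every y ∈ ℤ/34ℤ has a preimage.
Hence σ is surjective.
Since σ is surjective, we find σ⁻¹(21): we need 29x ≡ 21 − 17 ≡ 4 (mod 34). Using 29⁻¹ = 27: x ≡ 27·4 = 108 = 3·34 + 6, so x = 6.
Check: σ(6) = 29·6 + 17 = 191 = 5·34 + 21 ≡ 21 (mod 34).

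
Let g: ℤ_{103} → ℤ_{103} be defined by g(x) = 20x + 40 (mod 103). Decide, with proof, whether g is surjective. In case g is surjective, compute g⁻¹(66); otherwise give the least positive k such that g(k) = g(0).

94

Since gcd(20, 103) = 1, 20 is invertible modulo 103. Euclid's algorithm: 103 = 5·20 + 3, 20 = 6·3 + 2, 3 = 1·2 + 1; back-substituting gives 1 = 67·20 − 13·103, so 20⁻¹ ≡ 67 (mod 103).
Then y ↦ 67(y − 40) is a two-sided inverse to g, so every y ∈ ℤ_{103} has a preimage.
So g is surjective.
Since g is surjective, we find g⁻¹(66): we need 20x ≡ 66 − 40 ≡ 26 (mod 103). Using 20⁻¹ = 67: x ≡ 67·26 = 1742 = 16·103 + 94, so x = 94.
Check: g(94) = 20·94 + 40 = 1920 = 18·103 + 66 ≡ 66 (mod 103).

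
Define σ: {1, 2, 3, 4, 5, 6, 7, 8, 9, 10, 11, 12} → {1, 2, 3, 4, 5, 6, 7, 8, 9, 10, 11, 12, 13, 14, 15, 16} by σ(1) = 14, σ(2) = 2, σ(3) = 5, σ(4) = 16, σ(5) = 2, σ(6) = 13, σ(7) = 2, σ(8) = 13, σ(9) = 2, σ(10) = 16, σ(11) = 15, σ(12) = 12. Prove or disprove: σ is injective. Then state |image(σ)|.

σ(2) = 2 = σ(5) with 2 ≠ 5, so σ is not injective.
The image of σ is {2, 5, 12, 13, 14, 15, 16}, which has 7 elements.

7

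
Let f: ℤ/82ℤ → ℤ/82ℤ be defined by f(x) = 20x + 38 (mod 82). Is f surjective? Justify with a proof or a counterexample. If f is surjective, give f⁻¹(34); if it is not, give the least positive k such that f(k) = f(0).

Since gcd(20, 82) = 2, we have 20x ≡ 0 (mod 2) for all x, so f(x) ≡ 0 (mod 2).
But 1 ≢ 0 (mod 2), so 1 ∈ ℤ/82ℤ has no preimage. So f is not surjective.
Since f is not surjective, we find the least positive k with f(k) = f(0): this means 20k ≡ 0 (mod 82), i.e. 82 ∣ 20k. Since gcd(20, 82) = 2, dividing through by 2 this holds exactly when 41 ∣ 10k, and as gcd(10, 41) = 1, exactly when 41 ∣ k.
The smallest positive such k is 41.

41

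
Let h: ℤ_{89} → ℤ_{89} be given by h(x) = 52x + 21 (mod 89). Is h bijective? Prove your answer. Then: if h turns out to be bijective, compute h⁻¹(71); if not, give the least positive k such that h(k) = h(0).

66

Suppose h(a) = h(b) in ℤ_{89}. Then 52a + 21 ≡ 52b + 21 (mod 89), so 52(a − b) ≡ 0 (mod 89).
Since gcd(52, 89) = 1, 52 is invertible modulo 89, therefore a − b ≡ 0 (mod 89), i.e. a = b.
We now compute 52⁻¹ mod 89 explicitly. Euclid's algorithm: 89 = 1·52 + 37, 52 = 1·37 + 15, 37 = 2·15 + 7, 15 = 2·7 + 1; back-substituting gives 1 = 12·52 − 7·89, so 52⁻¹ ≡ 12 (mod 89).
Then y ↦ 12(y − 21) is a two-sided inverse to h, so every y ∈ ℤ_{89} has a preimage.
Hence h is bijective.
Since h is bijective, we compute h⁻¹(71): solve 52x + 21 ≡ 71 (mod 89), i.e. 52x ≡ 50 (mod 89).
Multiplying by 52⁻¹ = 12 gives x ≡ 12·50 = 600 = 6·89 + 66 ≡ 66 (mod 89).
Check: h(66) = 52·66 + 21 = 3453 = 38·89 + 71 ≡ 71 (mod 89).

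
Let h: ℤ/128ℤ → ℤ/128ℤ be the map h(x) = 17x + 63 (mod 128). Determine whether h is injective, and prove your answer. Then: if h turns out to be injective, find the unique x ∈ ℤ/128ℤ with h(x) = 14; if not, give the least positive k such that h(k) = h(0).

Suppose h(s) = h(t) in ℤ/128ℤ. Then 17s + 63 ≡ 17t + 63 (mod 128), thus 17(s − t) ≡ 0 (mod 128).
Since gcd(17, 128) = 1, 17 is invertible modulo 128, hence s − t ≡ 0 (mod 128), i.e. s = t.
Thus h is injective.
We now compute 17⁻¹ mod 128 explicitly. Euclid's algorithm: 128 = 7·17 + 9, 17 = 1·9 + 8, 9 = 1·8 + 1; back-substituting gives 1 = 113·17 − 15·128, so 17⁻¹ ≡ 113 (mod 128).
Since h is injective, we compute h⁻¹(14): solve 17x + 63 ≡ 14 (mod 128), i.e. 17x ≡ 79 (mod 128).
Multiplying by 17⁻¹ = 113 gives x ≡ 113·79 = 8927 = 69·128 + 95 ≡ 95 (mod 128).
Check: h(95) = 17·95 + 63 = 1678 = 13·128 + 14 ≡ 14 (mod 128).

95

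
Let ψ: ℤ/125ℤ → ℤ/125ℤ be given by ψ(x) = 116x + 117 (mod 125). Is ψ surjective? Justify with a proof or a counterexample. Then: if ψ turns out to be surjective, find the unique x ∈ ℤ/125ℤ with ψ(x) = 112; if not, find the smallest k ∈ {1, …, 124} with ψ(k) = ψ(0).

Since gcd(116, 125) = 1, 116 is invertible modulo 125. Euclid's algorithm: 125 = 1·116 + 9, 116 = 12·9 + 8, 9 = 1·8 + 1; back-substituting gives 1 = 111·116 − 103·125, so 116⁻¹ ≡ 111 (mod 125).
For any y ∈ ℤ/125ℤ, x = 111(y − 117) mod 125 satisfies ψ(x) = 116·111(y − 117) + 117 ≡ y (since 116·111 ≡ 1 mod 125). So every y has a preimage.
Thus ψ is surjective.
Since ψ is surjective, we compute ψ⁻¹(112): solve 116x + 117 ≡ 112 (mod 125), i.e. 116x ≡ 120 (mod 125).
Multiplying by 116⁻¹ = 111 gives x ≡ 111·120 = 13320 = 106·125 + 70 ≡ 70 (mod 125).
Check: ψ(70) = 116·70 + 117 = 8237 = 65·125 + 112 ≡ 112 (mod 125).

70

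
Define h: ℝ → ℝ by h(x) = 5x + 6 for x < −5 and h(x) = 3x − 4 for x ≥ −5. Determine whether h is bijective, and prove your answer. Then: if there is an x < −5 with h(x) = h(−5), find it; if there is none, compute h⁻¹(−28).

Both pieces are strictly increasing (slopes 5 and 3), so each is injective on its own interval.
The left piece maps (−∞, −5) onto (−∞, −19); the right piece maps [−5, ∞) onto [−19, ∞).
Since −19 = −19, the images partition ℝ: h is injective and surjective, hence bijective.
Because the two images are disjoint, no x < −5 has h(x) = h(−5), so we compute h⁻¹(−28): −28 lies in (−∞, −19), so solve 5x + 6 = −28: x = (−28 − 6)/5 = −34/5.

-34/5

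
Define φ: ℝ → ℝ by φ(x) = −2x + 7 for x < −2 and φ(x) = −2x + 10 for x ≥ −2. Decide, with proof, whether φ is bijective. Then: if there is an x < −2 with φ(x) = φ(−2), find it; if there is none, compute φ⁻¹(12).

Both pieces are strictly decreasing (slopes −2 and −2), so each is injective on its own interval.
The left piece maps (−∞, −2) onto (11, ∞); the right piece maps [−2, ∞) onto (−∞, 14].
These images overlap. In particular φ(−2) = 14 (right piece), and solving −2x + 7 = 14 on the left piece gives x = −7/2 < −2.
So φ(−7/2) = φ(−2) with −7/2 ≠ −2, and φ is not injective, hence not bijective. This x = −7/2 is the requested value below −2.

-7/2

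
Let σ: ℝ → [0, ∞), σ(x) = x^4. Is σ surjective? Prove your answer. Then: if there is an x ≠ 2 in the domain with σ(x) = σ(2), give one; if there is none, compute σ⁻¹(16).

-2

For any y ∈ [0, ∞), x = y^{1/4} ∈ ℝ satisfies x^4 = y, so σ is surjective.
For the follow-up, such an x exists: taking x = −2 ∈ ℝ gives σ(−2) = 16 = σ(2) with −2 ≠ 2.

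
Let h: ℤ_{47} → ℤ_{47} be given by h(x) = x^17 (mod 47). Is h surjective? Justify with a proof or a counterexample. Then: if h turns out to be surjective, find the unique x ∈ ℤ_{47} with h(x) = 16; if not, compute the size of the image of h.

Since 47 is prime, the nonzero elements of ℤ_{47} form a cyclic group of order 46.
As gcd(17, 46) = 1, raising to the 17th power is a bijection on this group: if s^17 ≡ t^17 then (st^{−1})^17 = 1, and the only element of order dividing gcd(17, 46) = 1 is 1, so s = t.
With h(0) = 0 this makes h injective on all of ℤ_{47}, hence bijective (finite equal-size domain and codomain). In particular h is surjective.
Since h is surjective, we find the preimage of 16. The inverse of x ↦ x^17 on (ℤ_{47})^× is x ↦ x^19, because 17·19 = 323 = 7·46 + 1 ≡ 1 (mod 46) and x^{46} = 1 for x ≠ 0 (Fermat). So h⁻¹(16) = 16^19 mod 47.
Repeated squaring mod 47: 16^1 ≡ 16, 16^2 ≡ 16² = 256 ≡ 21, 16^4 ≡ 21² = 441 ≡ 18, 16^8 ≡ 18² = 324 ≡ 42, 16^16 ≡ 42² = 1764 ≡ 25. Since 19 = 16 + 2 + 1, 16^19 ≡ 25·21·16: 25·21 = 525 ≡ 8, then 8·16 = 128 ≡ 34. So 16^19 ≡ 34 (mod 47).
Hence h⁻¹(16) = 34.

34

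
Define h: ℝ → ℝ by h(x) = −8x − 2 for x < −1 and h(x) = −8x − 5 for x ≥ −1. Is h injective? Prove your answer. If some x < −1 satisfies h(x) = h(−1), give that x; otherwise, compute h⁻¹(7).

-9/8

Both pieces are strictly decreasing (slopes −8 and −8), so each is injective on its own interval.
The left piece maps (−∞, −1) onto (6, ∞); the right piece maps [−1, ∞) onto (−∞, 3].
These images are disjoint, so no value is attained by both pieces. Hence h is injective.
Because the two images are disjoint, no x < −1 has h(x) = h(−1), so we compute h⁻¹(7): 7 lies in (6, ∞), so solve −8x − 2 = 7: x = (7 + 2)/(−8) = −9/8.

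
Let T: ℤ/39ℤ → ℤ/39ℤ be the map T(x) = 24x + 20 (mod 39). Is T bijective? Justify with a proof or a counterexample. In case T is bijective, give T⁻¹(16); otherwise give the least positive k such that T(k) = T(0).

We have gcd(24, 39) = 3 > 1. Taking a = 0 and b = 13: T(0) = 20 and T(13) = 24·13 + 20 = 332 ≡ 20 (mod 39).
So T(0) = T(13) while 0 ≠ 13, so T is not injective, hence not bijective.
Since T is not bijective, we find the least positive k with T(k) = T(0): this means 24k ≡ 0 (mod 39), i.e. 39 ∣ 24k. Since gcd(24, 39) = 3, dividing through by 3 this holds exactly when 13 ∣ 8k, and as gcd(8, 13) = 1, exactly when 13 ∣ k.
The smallest positive such k is 13.

13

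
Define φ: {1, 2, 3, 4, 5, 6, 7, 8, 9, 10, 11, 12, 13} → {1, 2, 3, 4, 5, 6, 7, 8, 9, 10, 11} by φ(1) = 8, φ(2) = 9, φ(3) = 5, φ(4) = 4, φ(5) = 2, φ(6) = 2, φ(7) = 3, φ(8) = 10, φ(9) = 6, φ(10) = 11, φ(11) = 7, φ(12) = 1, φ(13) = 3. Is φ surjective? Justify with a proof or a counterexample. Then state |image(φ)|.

Every element of the codomain has a preimage: 1 = φ(12), 2 = φ(5), 3 = φ(7), 4 = φ(4), 5 = φ(3), 6 = φ(9), 7 = φ(11), 8 = φ(1), 9 = φ(2), 10 = φ(8), 11 = φ(10).
Thus φ is surjective.
The image of φ is {1, 2, 3, 4, 5, 6, 7, 8, 9, 10, 11}, which has 11 elements.

11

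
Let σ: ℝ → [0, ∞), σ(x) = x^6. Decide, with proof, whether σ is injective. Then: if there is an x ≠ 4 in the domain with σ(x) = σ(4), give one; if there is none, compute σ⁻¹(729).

-4

σ(4) = 4096 = (−4)^6 = σ(−4) (since 6 is even), with 4 ≠ −4. So σ is not injective.
For the follow-up, such an x exists: taking x = −4 ∈ ℝ gives σ(−4) = 4096 = σ(4) with −4 ≠ 4.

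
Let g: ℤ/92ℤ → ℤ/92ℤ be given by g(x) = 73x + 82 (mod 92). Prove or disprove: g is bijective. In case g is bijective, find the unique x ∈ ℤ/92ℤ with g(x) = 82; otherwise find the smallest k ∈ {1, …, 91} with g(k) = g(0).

0

If g(a) = g(b), then 73a ≡ 73b (mod 92). Because gcd(73, 92) = 1, we may cancel 73 to get a ≡ b (mod 92).
We now compute 73⁻¹ mod 92 explicitly. Euclid's algorithm: 92 = 1·73 + 19, 73 = 3·19 + 16, 19 = 1·16 + 3, 16 = 5·3 + 1; back-substituting gives 1 = 29·73 − 23·92, so 73⁻¹ ≡ 29 (mod 92).
For any y ∈ ℤ/92ℤ, x = 29(y − 82) mod 92 satisfies g(x) = 73·29(y − 82) + 82 ≡ y (since 73·29 ≡ 1 mod 92). So every y has a preimage.
Hence g is bijective.
Since g is bijective, we compute g⁻¹(82): solve 73x + 82 ≡ 82 (mod 92), i.e. 73x ≡ 0 (mod 92).
Multiplying by 73⁻¹ = 29 gives x ≡ 29·0 = 0 ≡ 0 (mod 92).
Check: g(0) = 73·0 + 82 = 82 ≡ 82 (mod 92).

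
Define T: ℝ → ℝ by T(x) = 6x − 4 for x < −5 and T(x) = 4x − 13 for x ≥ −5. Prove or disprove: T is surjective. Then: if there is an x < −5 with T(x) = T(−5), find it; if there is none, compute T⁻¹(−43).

-13/2

Both pieces are strictly increasing (slopes 6 and 4), so each is injective on its own interval.
The left piece maps (−∞, −5) onto (−∞, −34); the right piece maps [−5, ∞) onto [−33, ∞).
The union (−∞, −34) ∪ [−33, ∞) omits the interval between −34 and −33; in particular −34 has no preimage. So T is not surjective.
Because the two images are disjoint, no x < −5 has T(x) = T(−5), so we compute T⁻¹(−43): −43 lies in (−∞, −34), so solve 6x − 4 = −43: x = (−43 + 4)/6 = −13/2.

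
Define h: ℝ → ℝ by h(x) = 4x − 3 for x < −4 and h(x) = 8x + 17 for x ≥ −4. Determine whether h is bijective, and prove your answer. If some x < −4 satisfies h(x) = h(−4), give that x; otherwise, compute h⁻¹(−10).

-27/8

Both pieces are strictly increasing (slopes 4 and 8), so each is injective on its own interval.
The left piece maps (−∞, −4) onto (−∞, −19); the right piece maps [−4, ∞) onto [−15, ∞).
The images leave a gap (−19 has no preimage), so h is not surjective, hence not bijective.
Because the two images are disjoint, no x < −4 has h(x) = h(−4), so we compute h⁻¹(−10): −10 lies in [−15, ∞), so solve 8x + 17 = −10: x = (−10 − 17)/8 = −27/8.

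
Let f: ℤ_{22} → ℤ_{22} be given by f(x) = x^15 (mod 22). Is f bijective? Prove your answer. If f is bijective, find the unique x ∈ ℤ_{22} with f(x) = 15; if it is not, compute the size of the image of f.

f(1) = 1^15 = 1.
f(3): Repeated squaring mod 22: 3^1 ≡ 3, 3^2 ≡ 3² = 9, 3^4 ≡ 9² = 81 ≡ 15, 3^8 ≡ 15² = 225 ≡ 5. Since 15 = 8 + 4 + 2 + 1, 3^15 ≡ 5·15·9·3: 5·15 = 75 ≡ 9, then 9·9 = 81 ≡ 15, then 15·3 = 45 ≡ 1. So 3^15 ≡ 1 (mod 22).
So f(1) = f(3) = 1 while 1 ≠ 3, thus f is not injective, hence not bijective.
Since f is not bijective, we determine |image(f)|. Computing x^15 mod 22 for each x (by repeated squaring, reducing mod 22 at every step), the values f(0), f(1), …, f(21) are: 0, 1, 10, 1, 12, 1, 10, 21, 10, 1, 10, 11, 12, 21, 12, 1, 12, 21, 10, 21, 12, 21.
The distinct values are {0, 1, 10, 11, 12, 21}; there are 6 of them.

6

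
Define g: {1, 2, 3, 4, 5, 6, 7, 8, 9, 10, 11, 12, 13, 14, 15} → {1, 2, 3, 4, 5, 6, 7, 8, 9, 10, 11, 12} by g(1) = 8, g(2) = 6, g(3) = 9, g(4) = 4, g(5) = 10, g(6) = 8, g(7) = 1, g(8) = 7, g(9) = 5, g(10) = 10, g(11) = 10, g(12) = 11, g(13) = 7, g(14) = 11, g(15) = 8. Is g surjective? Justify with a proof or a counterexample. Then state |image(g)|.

No element maps to 2, so g is not surjective.
The image of g is {1, 4, 5, 6, 7, 8, 9, 10, 11}, which has 9 elements.

9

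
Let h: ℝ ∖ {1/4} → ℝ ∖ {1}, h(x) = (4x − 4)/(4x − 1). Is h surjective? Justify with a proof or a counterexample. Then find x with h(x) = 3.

For any y ≠ 1, solving y(4x − 1) = 4x − 4 for x gives a well-defined x ≠ 1/4. So h is surjective.
Solving h(x) = 3: cross-multiplying gives 4x − 4 = 3(4x − 1), which rearranges to −8x = 1, so x = −1/8.

-1/8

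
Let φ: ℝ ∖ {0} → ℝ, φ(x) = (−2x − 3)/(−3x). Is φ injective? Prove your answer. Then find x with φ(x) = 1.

3

Suppose φ(u) = φ(v). Cross-multiplying: (−2u − 3)(−3v) = (−2v − 3)(−3u).
Expanding both sides and cancelling the symmetric terms leaves −9·(u − v) = 0. Since −9 ≠ 0, u = v. Thus φ is injective.
Solving φ(x) = 1: cross-multiplying gives −2x − 3 = 1(−3x), which rearranges to 1x = 3, so x = 3.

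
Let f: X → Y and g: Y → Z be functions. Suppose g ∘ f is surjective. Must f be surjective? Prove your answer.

not surjective

No. Take X = {1, 2, 3}, Y = {1, 2, 3, 4}, Z = {1}, f(a) = 1 for every a ∈ X, and g(b) = 1 for every b ∈ Y.
Then g ∘ f is surjective onto {1}, but 4 ∈ Y has no preimage under f, so f is not surjective.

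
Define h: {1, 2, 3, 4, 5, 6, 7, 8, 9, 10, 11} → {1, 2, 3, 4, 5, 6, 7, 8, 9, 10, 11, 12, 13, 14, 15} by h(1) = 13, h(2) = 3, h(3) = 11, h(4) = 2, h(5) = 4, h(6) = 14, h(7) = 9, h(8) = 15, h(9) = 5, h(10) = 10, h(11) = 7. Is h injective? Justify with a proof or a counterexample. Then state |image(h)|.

11

The values h(1), …, h(11) are 13, 3, 11, 2, 4, 14, 9, 15, 5, 10, 7 — all distinct.
So h(s) = h(t) only when s = t, and h is injective.
The image of h is {2, 3, 4, 5, 7, 9, 10, 11, 13, 14, 15}, which has 11 elements.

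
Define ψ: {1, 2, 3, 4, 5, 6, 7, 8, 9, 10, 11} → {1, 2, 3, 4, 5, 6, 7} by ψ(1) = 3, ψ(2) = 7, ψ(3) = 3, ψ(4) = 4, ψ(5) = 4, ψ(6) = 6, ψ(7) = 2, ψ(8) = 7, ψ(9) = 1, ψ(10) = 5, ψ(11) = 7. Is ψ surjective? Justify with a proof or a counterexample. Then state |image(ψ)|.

7

Every element of the codomain has a preimage: 1 = ψ(9), 2 = ψ(7), 3 = ψ(1), 4 = ψ(4), 5 = ψ(10), 6 = ψ(6), 7 = ψ(2).
Thus ψ is surjective.
The image of ψ is {1, 2, 3, 4, 5, 6, 7}, which has 7 elements.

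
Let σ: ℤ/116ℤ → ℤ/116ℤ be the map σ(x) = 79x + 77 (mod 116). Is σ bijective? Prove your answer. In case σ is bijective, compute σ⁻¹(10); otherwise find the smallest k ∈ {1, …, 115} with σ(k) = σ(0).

99

If σ(x_1) = σ(x_2), then 79x_1 ≡ 79x_2 (mod 116). Because gcd(79, 116) = 1, we may cancel 79 to get x_1 ≡ x_2 (mod 116).
We now compute 79⁻¹ mod 116 explicitly. Euclid's algorithm: 116 = 1·79 + 37, 79 = 2·37 + 5, 37 = 7·5 + 2, 5 = 2·2 + 1; back-substituting gives 1 = 47·79 − 32·116, so 79⁻¹ ≡ 47 (mod 116).
For any y ∈ ℤ/116ℤ, x = 47(y − 77) mod 116 satisfies σ(x) = 79·47(y − 77) + 77 ≡ y (since 79·47 ≡ 1 mod 116). So every y has a preimage.
Therefore σ is bijective.
Since σ is bijective, we compute σ⁻¹(10): solve 79x + 77 ≡ 10 (mod 116), i.e. 79x ≡ 49 (mod 116).
Multiplying by 79⁻¹ = 47 gives x ≡ 47·49 = 2303 = 19·116 + 99 ≡ 99 (mod 116).
Check: σ(99) = 79·99 + 77 = 7898 = 68·116 + 10 ≡ 10 (mod 116).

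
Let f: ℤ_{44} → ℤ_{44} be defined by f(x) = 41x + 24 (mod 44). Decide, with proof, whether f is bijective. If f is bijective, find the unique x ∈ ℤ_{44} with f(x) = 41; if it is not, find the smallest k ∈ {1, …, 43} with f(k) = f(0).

9

Recall that f is injective when f(s) = f(t) forces s = t.
Suppose f(s) = f(t) in ℤ_{44}. Then 41s + 24 ≡ 41t + 24 (mod 44), so 41(s − t) ≡ 0 (mod 44).
Since gcd(41, 44) = 1, 41 is invertible modulo 44, hence s − t ≡ 0 (mod 44), i.e. s = t.
We now compute 41⁻¹ mod 44 explicitly. Euclid's algorithm: 44 = 1·41 + 3, 41 = 13·3 + 2, 3 = 1·2 + 1; back-substituting gives 1 = 29·41 − 27·44, so 41⁻¹ ≡ 29 (mod 44).
Then y ↦ 29(y − 24) is a two-sided inverse to f, so every y ∈ ℤ_{44} has a preimage.
Thus f is bijective.
Since f is bijective, we find f⁻¹(41): we need 41x ≡ 41 − 24 ≡ 17 (mod 44). Using 41⁻¹ = 29: x ≡ 29·17 = 493 = 11·44 + 9, so x = 9.
Check: f(9) = 41·9 + 24 = 393 = 8·44 + 41 ≡ 41 (mod 44).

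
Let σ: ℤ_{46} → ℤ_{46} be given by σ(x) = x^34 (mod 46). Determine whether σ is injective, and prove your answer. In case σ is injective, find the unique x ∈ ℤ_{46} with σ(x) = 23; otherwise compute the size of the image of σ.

σ(22): Repeated squaring mod 46: 22^1 ≡ 22, 22^2 ≡ 22² = 484 ≡ 24, 22^4 ≡ 24² = 576 ≡ 24, 22^8 ≡ 24² = 576 ≡ 24, 22^16 ≡ 24² = 576 ≡ 24, 22^32 ≡ 24² = 576 ≡ 24. Since 34 = 32 + 2, 22^34 ≡ 24·24: 24·24 = 576 ≡ 24. So 22^34 ≡ 24 (mod 46).
σ(24): Repeated squaring mod 46: 24^1 ≡ 24, 24^2 ≡ 24² = 576 ≡ 24, 24^4 ≡ 24² = 576 ≡ 24, 24^8 ≡ 24² = 576 ≡ 24, 24^16 ≡ 24² = 576 ≡ 24, 24^32 ≡ 24² = 576 ≡ 24. Since 34 = 32 + 2, 24^34 ≡ 24·24: 24·24 = 576 ≡ 24. So 24^34 ≡ 24 (mod 46).
So σ(22) = σ(24) = 24 while 22 ≠ 24, hence σ is not injective.
Since σ is not injective, we determine |image(σ)|. Computing x^34 mod 46 for each x (by repeated squaring, reducing mod 46 at every step), the values σ(0), σ(1), …, σ(45) are: 0, 1, 2, 3, 4, 41, 6, 39, 8, 9, 36, 35, 12, 13, 32, 31, 16, 29, 18, 27, 26, 25, 24, 23, 24, 25, 26, 27, 18, 29, 16, 31, 32, 13, 12, 35, 36, 9, 8, 39, 6, 41, 4, 3, 2, 1.
The distinct values are {0, 1, 2, 3, 4, 6, 8, 9, 12, 13, 16, 18, 23, 24, 25, 26, 27, 29, 31, 32, 35, 36, 39, 41}; there are 24 of them.

24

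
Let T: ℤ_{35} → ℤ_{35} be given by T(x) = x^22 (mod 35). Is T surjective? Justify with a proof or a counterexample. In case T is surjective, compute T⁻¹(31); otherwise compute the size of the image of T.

12

T(1) = 1^22 = 1.
T(6): Repeated squaring mod 35: 6^1 ≡ 6, 6^2 ≡ 6² = 36 ≡ 1, 6^4 ≡ 1² = 1, 6^8 ≡ 1² = 1, 6^16 ≡ 1² = 1. Since 22 = 16 + 4 + 2, 6^22 ≡ 1·1·1: 1·1 = 1, then 1·1 = 1. So 6^22 ≡ 1 (mod 35).
So T(1) = T(6) = 1 while 1 ≠ 6, thus T is not injective.
A non-injective map from the 35-element set ℤ_{35} to itself takes at most 34 distinct values, so it cannot be surjective. Therefore T is not surjective.
Since T is not surjective, we determine |image(T)|. Computing x^22 mod 35 for each x (by repeated squaring, reducing mod 35 at every step), the values T(0), T(1), …, T(34) are: 0, 1, 9, 4, 11, 30, 1, 14, 29, 16, 25, 11, 9, 29, 21, 15, 16, 4, 4, 16, 15, 21, 29, 9, 11, 25, 16, 29, 14, 1, 30, 11, 4, 9, 1.
The distinct values are {0, 1, 4, 9, 11, 14, 15, 16, 21, 25, 29, 30}; there are 12 of them.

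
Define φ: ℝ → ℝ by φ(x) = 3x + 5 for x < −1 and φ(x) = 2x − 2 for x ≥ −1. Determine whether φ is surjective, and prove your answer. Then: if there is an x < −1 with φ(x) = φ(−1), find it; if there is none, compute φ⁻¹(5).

-3

Both pieces are strictly increasing (slopes 3 and 2), so each is injective on its own interval.
The left piece maps (−∞, −1) onto (−∞, 2); the right piece maps [−1, ∞) onto [−4, ∞).
The union (−∞, 2) ∪ [−4, ∞) covers ℝ, so φ is surjective.
For the follow-up: the images overlap, so an x < −1 with φ(x) = φ(−1) exists. φ(−1) = −4; solving 3x + 5 = −4 for x < −1 gives x = (−4 − 5)/3 = −3.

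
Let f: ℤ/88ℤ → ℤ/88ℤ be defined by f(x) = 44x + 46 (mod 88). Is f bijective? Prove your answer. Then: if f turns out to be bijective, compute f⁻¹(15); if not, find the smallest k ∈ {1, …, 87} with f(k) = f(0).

2

We have gcd(44, 88) = 44 > 1. Taking u = 0 and v = 2: f(0) = 46 and f(2) = 44·2 + 46 = 134 ≡ 46 (mod 88).
So f(0) = f(2) while 0 ≠ 2, hence f is not injective, hence not bijective.
Since f is not bijective, we find the least positive k with f(k) = f(0): this means 44k ≡ 0 (mod 88), i.e. 88 ∣ 44k. Since gcd(44, 88) = 44, dividing through by 44 this holds exactly when 2 ∣ k.
The smallest positive such k is 2.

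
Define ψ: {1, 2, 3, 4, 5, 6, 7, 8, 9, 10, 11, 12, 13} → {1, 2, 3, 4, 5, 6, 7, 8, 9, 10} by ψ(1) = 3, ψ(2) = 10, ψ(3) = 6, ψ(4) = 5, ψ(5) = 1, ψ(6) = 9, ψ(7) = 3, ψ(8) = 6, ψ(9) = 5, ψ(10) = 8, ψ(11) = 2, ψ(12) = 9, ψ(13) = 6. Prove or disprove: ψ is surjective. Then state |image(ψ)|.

No element maps to 4, so ψ is not surjective.
The image of ψ is {1, 2, 3, 5, 6, 8, 9, 10}, which has 8 elements.

8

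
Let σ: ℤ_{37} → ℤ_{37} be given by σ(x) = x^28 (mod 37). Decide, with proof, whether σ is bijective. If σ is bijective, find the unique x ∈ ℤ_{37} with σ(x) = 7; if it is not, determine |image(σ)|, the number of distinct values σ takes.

10

σ(1) = 1^28 = 1.
σ(6): Repeated squaring mod 37: 6^1 ≡ 6, 6^2 ≡ 6² = 36, 6^4 ≡ 36² = 1296 ≡ 1, 6^8 ≡ 1² = 1, 6^16 ≡ 1² = 1. Since 28 = 16 + 8 + 4, 6^28 ≡ 1·1·1: 1·1 = 1, then 1·1 = 1. So 6^28 ≡ 1 (mod 37).
So σ(1) = σ(6) = 1 while 1 ≠ 6, hence σ is not injective, hence not bijective.
Since σ is not bijective, we determine |image(σ)|. Computing x^28 mod 37 for each x (by repeated squaring, reducing mod 37 at every step), the values σ(0), σ(1), …, σ(36) are: 0, 1, 12, 34, 33, 7, 1, 7, 26, 9, 10, 26, 12, 33, 10, 16, 16, 9, 34, 34, 9, 16, 16, 10, 33, 12, 26, 10, 9, 26, 7, 1, 7, 33, 34, 12, 1.
The distinct values are {0, 1, 7, 9, 10, 12, 16, 26, 33, 34}; there are 10 of them.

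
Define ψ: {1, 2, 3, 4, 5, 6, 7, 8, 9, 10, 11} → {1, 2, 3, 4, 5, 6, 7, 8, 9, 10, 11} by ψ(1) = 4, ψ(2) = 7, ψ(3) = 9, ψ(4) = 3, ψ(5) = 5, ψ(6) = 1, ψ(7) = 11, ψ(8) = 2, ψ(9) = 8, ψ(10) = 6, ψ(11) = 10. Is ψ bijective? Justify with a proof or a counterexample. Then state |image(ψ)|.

The values 4, 7, 9, 3, 5, 1, 11, 2, 8, 6, 10 are a permutation of {1, 2, 3, 4, 5, 6, 7, 8, 9, 10, 11}: each element appears exactly once.
So ψ is injective and surjective, hence bijective.
The image of ψ is {1, 2, 3, 4, 5, 6, 7, 8, 9, 10, 11}, which has 11 elements.

11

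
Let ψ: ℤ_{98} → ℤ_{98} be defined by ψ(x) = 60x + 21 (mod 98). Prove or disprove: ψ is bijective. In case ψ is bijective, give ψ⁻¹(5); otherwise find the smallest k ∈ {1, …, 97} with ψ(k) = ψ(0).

49

Recall that ψ is injective when ψ(u) = ψ(v) forces u = v.
We have gcd(60, 98) = 2 > 1. Taking u = 0 and v = 49: ψ(0) = 21 and ψ(49) = 60·49 + 21 = 2961 ≡ 21 (mod 98).
So ψ(0) = ψ(49) while 0 ≠ 49, hence ψ is not injective, hence not bijective.
Since ψ is not bijective, we find the least positive k with ψ(k) = ψ(0): this means 60k ≡ 0 (mod 98), i.e. 98 ∣ 60k. Since gcd(60, 98) = 2, dividing through by 2 this holds exactly when 49 ∣ 30k, and as gcd(30, 49) = 1, exactly when 49 ∣ k.
The smallest positive such k is 49.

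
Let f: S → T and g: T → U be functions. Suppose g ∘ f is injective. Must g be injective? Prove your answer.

No. Take S = {1, 2}, T = {1, 2, 3, 4, 5}, U = {1, 2, 3, 4, 5}, f(a) = a for each a ∈ S, and g(b) = 4 if b ∈ {4, 5} else g(b) = b.
Then g ∘ f = f is injective (S ⊂ T and f is the inclusion), but g(4) = g(5) = 4 with 4 ≠ 5, so g is not injective.

not injective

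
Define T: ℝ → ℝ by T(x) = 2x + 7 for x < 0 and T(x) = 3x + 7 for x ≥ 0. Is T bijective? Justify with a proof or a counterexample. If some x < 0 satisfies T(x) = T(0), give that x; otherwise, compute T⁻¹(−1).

Both pieces are strictly increasing (slopes 2 and 3), so each is injective on its own interval.
The left piece maps (−∞, 0) onto (−∞, 7); the right piece maps [0, ∞) onto [7, ∞).
Since 7 = 7, the images partition ℝ: T is injective and surjective, hence bijective.
Because the two images are disjoint, no x < 0 has T(x) = T(0), so we compute T⁻¹(−1): −1 lies in (−∞, 7), so solve 2x + 7 = −1: x = (−1 − 7)/2 = −4.

-4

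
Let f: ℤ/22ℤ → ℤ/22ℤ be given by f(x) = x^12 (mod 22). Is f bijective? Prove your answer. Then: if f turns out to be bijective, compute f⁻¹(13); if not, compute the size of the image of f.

f(10): Repeated squaring mod 22: 10^1 ≡ 10, 10^2 ≡ 10² = 100 ≡ 12, 10^4 ≡ 12² = 144 ≡ 12, 10^8 ≡ 12² = 144 ≡ 12. Since 12 = 8 + 4, 10^12 ≡ 12·12: 12·12 = 144 ≡ 12. So 10^12 ≡ 12 (mod 22).
f(12): Repeated squaring mod 22: 12^1 ≡ 12, 12^2 ≡ 12² = 144 ≡ 12, 12^4 ≡ 12² = 144 ≡ 12, 12^8 ≡ 12² = 144 ≡ 12. Since 12 = 8 + 4, 12^12 ≡ 12·12: 12·12 = 144 ≡ 12. So 12^12 ≡ 12 (mod 22).
So f(10) = f(12) = 12 while 10 ≠ 12, thus f is not injective, hence not bijective.
Since f is not bijective, we determine |image(f)|. Computing x^12 mod 22 for each x (by repeated squaring, reducing mod 22 at every step), the values f(0), f(1), …, f(21) are: 0, 1, 4, 9, 16, 3, 14, 5, 20, 15, 12, 11, 12, 15, 20, 5, 14, 3, 16, 9, 4, 1.
The distinct values are {0, 1, 3, 4, 5, 9, 11, 12, 14, 15, 16, 20}; there are 12 of them.

12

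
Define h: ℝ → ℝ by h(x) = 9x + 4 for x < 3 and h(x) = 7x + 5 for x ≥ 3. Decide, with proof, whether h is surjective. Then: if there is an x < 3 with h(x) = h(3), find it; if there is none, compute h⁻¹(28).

22/9

Both pieces are strictly increasing (slopes 9 and 7), so each is injective on its own interval.
The left piece maps (−∞, 3) onto (−∞, 31); the right piece maps [3, ∞) onto [26, ∞).
The union (−∞, 31) ∪ [26, ∞) covers ℝ, so h is surjective.
For the follow-up: the images overlap, so an x < 3 with h(x) = h(3) exists. h(3) = 26; solving 9x + 4 = 26 for x < 3 gives x = (26 − 4)/9 = 22/9.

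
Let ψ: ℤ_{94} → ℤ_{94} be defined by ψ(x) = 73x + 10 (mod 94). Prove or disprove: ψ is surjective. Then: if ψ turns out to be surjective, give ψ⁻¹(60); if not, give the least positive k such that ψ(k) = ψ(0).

By definition, ψ is surjective if every y in the codomain equals ψ(x) for some x in the domain.
Since gcd(73, 94) = 1, 73 is invertible modulo 94. Euclid's algorithm: 94 = 1·73 + 21, 73 = 3·21 + 10, 21 = 2·10 + 1; back-substituting gives 1 = 85·73 − 66·94, so 73⁻¹ ≡ 85 (mod 94).
For any y ∈ ℤ_{94}, x = 85(y − 10) mod 94 satisfies ψ(x) = 73·85(y − 10) + 10 ≡ y (since 73·85 ≡ 1 mod 94). So every y has a preimage.
Hence ψ is surjective.
Since ψ is surjective, we find ψ⁻¹(60): we need 73x ≡ 60 − 10 ≡ 50 (mod 94). Using 73⁻¹ = 85: x ≡ 85·50 = 4250 = 45·94 + 20, so x = 20.
Check: ψ(20) = 73·20 + 10 = 1470 = 15·94 + 60 ≡ 60 (mod 94).

20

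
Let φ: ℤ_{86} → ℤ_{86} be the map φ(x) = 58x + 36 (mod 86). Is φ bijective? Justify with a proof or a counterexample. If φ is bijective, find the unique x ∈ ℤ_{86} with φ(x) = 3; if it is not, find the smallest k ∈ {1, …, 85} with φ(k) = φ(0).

43

We have gcd(58, 86) = 2 > 1. Taking s = 0 and t = 43: φ(0) = 36 and φ(43) = 58·43 + 36 = 2530 ≡ 36 (mod 86).
So φ(0) = φ(43) while 0 ≠ 43, so φ is not injective, hence not bijective.
Since φ is not bijective, we find the least positive k with φ(k) = φ(0): this means 58k ≡ 0 (mod 86), i.e. 86 ∣ 58k. Since gcd(58, 86) = 2, dividing through by 2 this holds exactly when 43 ∣ 29k, and as gcd(29, 43) = 1, exactly when 43 ∣ k.
The smallest positive such k is 43.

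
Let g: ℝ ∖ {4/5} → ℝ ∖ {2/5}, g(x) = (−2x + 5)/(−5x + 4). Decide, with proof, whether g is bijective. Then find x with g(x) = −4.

21/22

Suppose g(x_1) = g(x_2). Cross-multiplying: (−2x_1 + 5)(−5x_2 + 4) = (−2x_2 + 5)(−5x_1 + 4).
Expanding both sides and cancelling the symmetric terms leaves 17·(x_1 − x_2) = 0. Since 17 ≠ 0, x_1 = x_2. So g is injective.
For any y ≠ 2/5, solving y(−5x + 4) = −2x + 5 for x gives a well-defined x ≠ 4/5. So g is surjective.
So g is bijective.
Solving g(x) = −4: cross-multiplying gives −2x + 5 = −4(−5x + 4), which rearranges to −22x = −21, so x = 21/22.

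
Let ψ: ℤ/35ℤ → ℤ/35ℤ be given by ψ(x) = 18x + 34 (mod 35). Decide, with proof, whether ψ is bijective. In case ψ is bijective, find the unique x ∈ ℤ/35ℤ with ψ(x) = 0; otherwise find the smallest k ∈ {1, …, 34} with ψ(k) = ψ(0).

Suppose ψ(a) = ψ(b) in ℤ/35ℤ. Then 18a + 34 ≡ 18b + 34 (mod 35), therefore 18(a − b) ≡ 0 (mod 35).
Since gcd(18, 35) = 1, 18 is invertible modulo 35, therefore a − b ≡ 0 (mod 35), i.e. a = b.
We now compute 18⁻¹ mod 35 explicitly. Euclid's algorithm: 35 = 1·18 + 17, 18 = 1·17 + 1; back-substituting gives 1 = 2·18 − 1·35, so 18⁻¹ ≡ 2 (mod 35).
Then y ↦ 2(y − 34) is a two-sided inverse to ψ, so every y ∈ ℤ/35ℤ has a preimage.
Thus ψ is bijective.
Since ψ is bijective, we compute ψ⁻¹(0): solve 18x + 34 ≡ 0 (mod 35), i.e. 18x ≡ 1 (mod 35).
Multiplying by 18⁻¹ = 2 gives x ≡ 2·1 = 2 ≡ 2 (mod 35).
Check: ψ(2) = 18·2 + 34 = 70 = 2·35 + 0 ≡ 0 (mod 35).

2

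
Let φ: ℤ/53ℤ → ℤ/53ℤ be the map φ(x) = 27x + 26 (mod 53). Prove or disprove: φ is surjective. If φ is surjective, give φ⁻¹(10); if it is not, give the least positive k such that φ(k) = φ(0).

21

Since gcd(27, 53) = 1, 27 is invertible modulo 53. Euclid's algorithm: 53 = 1·27 + 26, 27 = 1·26 + 1; back-substituting gives 1 = 2·27 − 1·53, so 27⁻¹ ≡ 2 (mod 53).
Then y ↦ 2(y − 26) is a two-sided inverse to φ, so every y ∈ ℤ/53ℤ has a preimage.
Hence φ is surjective.
Since φ is surjective, we find φ⁻¹(10): we need 27x ≡ 10 − 26 ≡ 37 (mod 53). Using 27⁻¹ = 2: x ≡ 2·37 = 74 = 1·53 + 21, so x = 21.
Check: φ(21) = 27·21 + 26 = 593 = 11·53 + 10 ≡ 10 (mod 53).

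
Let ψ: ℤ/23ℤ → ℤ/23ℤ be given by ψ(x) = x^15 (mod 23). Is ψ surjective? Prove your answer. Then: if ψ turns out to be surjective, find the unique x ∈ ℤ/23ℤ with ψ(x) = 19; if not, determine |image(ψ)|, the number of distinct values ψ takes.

Since 23 is prime, the nonzero elements of ℤ/23ℤ form a cyclic group of order 22.
As gcd(15, 22) = 1, raising to the 15th power is a bijection on this group: if s^15 ≡ t^15 then (st^{−1})^15 = 1, and the only element of order dividing gcd(15, 22) = 1 is 1, so s = t.
With ψ(0) = 0 this makes ψ injective on all of ℤ/23ℤ, hence bijective (finite equal-size domain and codomain). In particular ψ is surjective.
Since ψ is surjective, we find the preimage of 19. The inverse of x ↦ x^15 on (ℤ/23ℤ)^× is x ↦ x^3, because 15·3 = 45 = 2·22 + 1 ≡ 1 (mod 22) and x^{22} = 1 for x ≠ 0 (Fermat). So ψ⁻¹(19) = 19^3 mod 23.
Repeated squaring mod 23: 19^1 ≡ 19, 19^2 ≡ 19² = 361 ≡ 16. Since 3 = 2 + 1, 19^3 ≡ 16·19: 16·19 = 304 ≡ 5. So 19^3 ≡ 5 (mod 23).
Hence ψ⁻¹(19) = 5.

5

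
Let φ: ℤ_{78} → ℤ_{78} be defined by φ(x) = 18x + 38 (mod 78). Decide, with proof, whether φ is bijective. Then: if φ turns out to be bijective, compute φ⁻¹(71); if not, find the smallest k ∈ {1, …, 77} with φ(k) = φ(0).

By definition, φ is injective when φ(a) = φ(b) forces a = b.
We have gcd(18, 78) = 6 > 1. Taking a = 0 and b = 13: φ(0) = 38 and φ(13) = 18·13 + 38 = 272 ≡ 38 (mod 78).
So φ(0) = φ(13) while 0 ≠ 13, so φ is not injective, hence not bijective.
Since φ is not bijective, we find the least positive k with φ(k) = φ(0): this means 18k ≡ 0 (mod 78), i.e. 78 ∣ 18k. Since gcd(18, 78) = 6, dividing through by 6 this holds exactly when 13 ∣ 3k, and as gcd(3, 13) = 1, exactly when 13 ∣ k.
The smallest positive such k is 13.

13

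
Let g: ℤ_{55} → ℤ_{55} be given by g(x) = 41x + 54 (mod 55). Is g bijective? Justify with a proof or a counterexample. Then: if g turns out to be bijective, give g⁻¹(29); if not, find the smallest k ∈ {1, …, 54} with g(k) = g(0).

45

By definition, injectivity means: for all a, b in the domain, g(a) = g(b) implies a = b.
Suppose g(a) = g(b) in ℤ_{55}. Then 41a + 54 ≡ 41b + 54 (mod 55), hence 41(a − b) ≡ 0 (mod 55).
Since gcd(41, 55) = 1, 41 is invertible modulo 55, thus a − b ≡ 0 (mod 55), i.e. a = b.
We now compute 41⁻¹ mod 55 explicitly. Euclid's algorithm: 55 = 1·41 + 14, 41 = 2·14 + 13, 14 = 1·13 + 1; back-substituting gives 1 = 51·41 − 38·55, so 41⁻¹ ≡ 51 (mod 55).
Then y ↦ 51(y − 54) is a two-sided inverse to g, so every y ∈ ℤ_{55} has a preimage.
Thus g is bijective.
Since g is bijective, we compute g⁻¹(29): solve 41x + 54 ≡ 29 (mod 55), i.e. 41x ≡ 30 (mod 55).
Multiplying by 41⁻¹ = 51 gives x ≡ 51·30 = 1530 = 27·55 + 45 ≡ 45 (mod 55).
Check: g(45) = 41·45 + 54 = 1899 = 34·55 + 29 ≡ 29 (mod 55).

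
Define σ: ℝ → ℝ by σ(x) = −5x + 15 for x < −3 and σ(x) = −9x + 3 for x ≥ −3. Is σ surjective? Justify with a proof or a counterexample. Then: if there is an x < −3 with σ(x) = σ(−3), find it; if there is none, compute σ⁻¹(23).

Both pieces are strictly decreasing (slopes −5 and −9), so each is injective on its own interval.
The left piece maps (−∞, −3) onto (30, ∞); the right piece maps [−3, ∞) onto (−∞, 30].
These images together cover ℝ, so σ is surjective.
Because the two images are disjoint, no x < −3 has σ(x) = σ(−3), so we compute σ⁻¹(23): 23 lies in (−∞, 30], so solve −9x + 3 = 23: x = (23 − 3)/(−9) = −20/9.

-20/9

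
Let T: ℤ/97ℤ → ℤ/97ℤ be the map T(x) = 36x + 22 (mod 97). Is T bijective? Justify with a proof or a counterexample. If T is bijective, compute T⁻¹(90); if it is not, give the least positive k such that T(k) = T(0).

45

By definition, T is injective if T(x_1) = T(x_2) implies x_1 = x_2.
If T(x_1) = T(x_2), then 36x_1 ≡ 36x_2 (mod 97). Because gcd(36, 97) = 1, we may cancel 36 to get x_1 ≡ x_2 (mod 97).
We now compute 36⁻¹ mod 97 explicitly. Euclid's algorithm: 97 = 2·36 + 25, 36 = 1·25 + 11, 25 = 2·11 + 3, 11 = 3·3 + 2, 3 = 1·2 + 1; back-substituting gives 1 = 62·36 − 23·97, so 36⁻¹ ≡ 62 (mod 97).
For any y ∈ ℤ/97ℤ, x = 62(y − 22) mod 97 satisfies T(x) = 36·62(y − 22) + 22 ≡ y (since 36·62 ≡ 1 mod 97). So every y has a preimage.
Thus T is bijective.
Since T is bijective, we find T⁻¹(90): we need 36x ≡ 90 − 22 ≡ 68 (mod 97). Using 36⁻¹ = 62: x ≡ 62·68 = 4216 = 43·97 + 45, so x = 45.
Check: T(45) = 36·45 + 22 = 1642 = 16·97 + 90 ≡ 90 (mod 97).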